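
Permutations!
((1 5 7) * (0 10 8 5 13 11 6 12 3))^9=(0 12 11 1 5 10 3 6 13 7 8)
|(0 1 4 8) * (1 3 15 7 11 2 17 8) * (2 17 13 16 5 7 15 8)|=42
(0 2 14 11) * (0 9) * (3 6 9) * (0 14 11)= [2, 1, 11, 6, 4, 5, 9, 7, 8, 14, 10, 3, 12, 13, 0]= (0 2 11 3 6 9 14)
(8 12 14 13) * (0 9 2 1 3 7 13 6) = (0 9 2 1 3 7 13 8 12 14 6) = [9, 3, 1, 7, 4, 5, 0, 13, 12, 2, 10, 11, 14, 8, 6]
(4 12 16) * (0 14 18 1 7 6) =[14, 7, 2, 3, 12, 5, 0, 6, 8, 9, 10, 11, 16, 13, 18, 15, 4, 17, 1] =(0 14 18 1 7 6)(4 12 16)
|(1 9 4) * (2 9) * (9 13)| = |(1 2 13 9 4)| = 5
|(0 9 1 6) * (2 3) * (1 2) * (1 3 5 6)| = |(0 9 2 5 6)| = 5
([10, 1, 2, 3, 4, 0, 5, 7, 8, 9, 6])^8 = [0, 1, 2, 3, 4, 5, 6, 7, 8, 9, 10]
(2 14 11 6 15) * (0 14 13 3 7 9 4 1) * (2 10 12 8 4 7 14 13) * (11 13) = (0 11 6 15 10 12 8 4 1)(3 14 13)(7 9) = [11, 0, 2, 14, 1, 5, 15, 9, 4, 7, 12, 6, 8, 3, 13, 10]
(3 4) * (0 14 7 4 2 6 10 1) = [14, 0, 6, 2, 3, 5, 10, 4, 8, 9, 1, 11, 12, 13, 7] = (0 14 7 4 3 2 6 10 1)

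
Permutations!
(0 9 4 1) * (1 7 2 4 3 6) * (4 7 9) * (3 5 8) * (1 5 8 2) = (0 4 9 8 3 6 5 2 7 1) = [4, 0, 7, 6, 9, 2, 5, 1, 3, 8]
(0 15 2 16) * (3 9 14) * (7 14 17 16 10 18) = (0 15 2 10 18 7 14 3 9 17 16) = [15, 1, 10, 9, 4, 5, 6, 14, 8, 17, 18, 11, 12, 13, 3, 2, 0, 16, 7]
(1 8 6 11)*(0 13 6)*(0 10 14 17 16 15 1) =(0 13 6 11)(1 8 10 14 17 16 15) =[13, 8, 2, 3, 4, 5, 11, 7, 10, 9, 14, 0, 12, 6, 17, 1, 15, 16]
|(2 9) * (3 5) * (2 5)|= 4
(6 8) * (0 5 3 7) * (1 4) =[5, 4, 2, 7, 1, 3, 8, 0, 6] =(0 5 3 7)(1 4)(6 8)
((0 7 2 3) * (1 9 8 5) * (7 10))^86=(0 10 7 2 3)(1 8)(5 9)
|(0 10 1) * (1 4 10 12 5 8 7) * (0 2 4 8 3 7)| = 10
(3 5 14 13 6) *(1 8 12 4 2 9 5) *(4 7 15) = (1 8 12 7 15 4 2 9 5 14 13 6 3) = [0, 8, 9, 1, 2, 14, 3, 15, 12, 5, 10, 11, 7, 6, 13, 4]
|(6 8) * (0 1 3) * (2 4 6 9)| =15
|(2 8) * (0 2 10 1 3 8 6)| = 12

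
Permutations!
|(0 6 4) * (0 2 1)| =5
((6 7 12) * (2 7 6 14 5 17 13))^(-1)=(2 13 17 5 14 12 7)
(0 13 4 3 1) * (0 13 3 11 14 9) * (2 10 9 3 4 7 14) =[4, 13, 10, 1, 11, 5, 6, 14, 8, 0, 9, 2, 12, 7, 3] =(0 4 11 2 10 9)(1 13 7 14 3)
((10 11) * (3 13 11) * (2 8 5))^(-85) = (2 5 8)(3 10 11 13)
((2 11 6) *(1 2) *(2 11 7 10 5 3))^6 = (11)(2 7 10 5 3)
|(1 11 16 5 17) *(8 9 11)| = 7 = |(1 8 9 11 16 5 17)|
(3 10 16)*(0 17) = (0 17)(3 10 16) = [17, 1, 2, 10, 4, 5, 6, 7, 8, 9, 16, 11, 12, 13, 14, 15, 3, 0]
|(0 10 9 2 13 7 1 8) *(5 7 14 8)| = 21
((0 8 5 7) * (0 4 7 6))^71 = ((0 8 5 6)(4 7))^71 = (0 6 5 8)(4 7)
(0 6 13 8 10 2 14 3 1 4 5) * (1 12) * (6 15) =(0 15 6 13 8 10 2 14 3 12 1 4 5) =[15, 4, 14, 12, 5, 0, 13, 7, 10, 9, 2, 11, 1, 8, 3, 6]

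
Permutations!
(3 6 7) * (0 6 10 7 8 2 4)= [6, 1, 4, 10, 0, 5, 8, 3, 2, 9, 7]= (0 6 8 2 4)(3 10 7)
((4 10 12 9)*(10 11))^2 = ((4 11 10 12 9))^2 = (4 10 9 11 12)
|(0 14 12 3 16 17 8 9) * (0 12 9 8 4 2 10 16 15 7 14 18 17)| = |(0 18 17 4 2 10 16)(3 15 7 14 9 12)| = 42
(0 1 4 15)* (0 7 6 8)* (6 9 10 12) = (0 1 4 15 7 9 10 12 6 8) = [1, 4, 2, 3, 15, 5, 8, 9, 0, 10, 12, 11, 6, 13, 14, 7]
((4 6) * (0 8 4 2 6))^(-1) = (0 4 8)(2 6)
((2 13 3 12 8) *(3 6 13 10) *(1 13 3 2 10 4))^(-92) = ((1 13 6 3 12 8 10 2 4))^(-92) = (1 2 8 3 13 4 10 12 6)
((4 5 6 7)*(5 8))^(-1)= (4 7 6 5 8)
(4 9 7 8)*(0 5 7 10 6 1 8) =(0 5 7)(1 8 4 9 10 6) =[5, 8, 2, 3, 9, 7, 1, 0, 4, 10, 6]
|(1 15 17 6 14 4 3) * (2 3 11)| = |(1 15 17 6 14 4 11 2 3)| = 9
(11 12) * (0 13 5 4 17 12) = [13, 1, 2, 3, 17, 4, 6, 7, 8, 9, 10, 0, 11, 5, 14, 15, 16, 12] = (0 13 5 4 17 12 11)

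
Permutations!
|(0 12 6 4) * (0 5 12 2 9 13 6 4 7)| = |(0 2 9 13 6 7)(4 5 12)| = 6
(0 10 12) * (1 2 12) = (0 10 1 2 12) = [10, 2, 12, 3, 4, 5, 6, 7, 8, 9, 1, 11, 0]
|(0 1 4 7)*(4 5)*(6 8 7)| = 7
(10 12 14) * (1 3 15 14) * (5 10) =(1 3 15 14 5 10 12) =[0, 3, 2, 15, 4, 10, 6, 7, 8, 9, 12, 11, 1, 13, 5, 14]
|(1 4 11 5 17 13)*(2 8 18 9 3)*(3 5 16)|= 12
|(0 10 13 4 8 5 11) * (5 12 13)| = 4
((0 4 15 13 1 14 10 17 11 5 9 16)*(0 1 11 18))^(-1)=((0 4 15 13 11 5 9 16 1 14 10 17 18))^(-1)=(0 18 17 10 14 1 16 9 5 11 13 15 4)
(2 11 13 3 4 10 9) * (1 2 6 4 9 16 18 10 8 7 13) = [0, 2, 11, 9, 8, 5, 4, 13, 7, 6, 16, 1, 12, 3, 14, 15, 18, 17, 10] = (1 2 11)(3 9 6 4 8 7 13)(10 16 18)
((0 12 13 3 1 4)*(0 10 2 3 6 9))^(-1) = (0 9 6 13 12)(1 3 2 10 4)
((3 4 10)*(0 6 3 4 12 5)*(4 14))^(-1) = (0 5 12 3 6)(4 14 10)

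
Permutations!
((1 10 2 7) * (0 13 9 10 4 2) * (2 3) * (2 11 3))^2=(0 9)(1 2)(4 7)(10 13)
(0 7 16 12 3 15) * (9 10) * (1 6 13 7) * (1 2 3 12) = (0 2 3 15)(1 6 13 7 16)(9 10) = [2, 6, 3, 15, 4, 5, 13, 16, 8, 10, 9, 11, 12, 7, 14, 0, 1]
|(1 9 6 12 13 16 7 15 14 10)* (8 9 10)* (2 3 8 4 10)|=|(1 2 3 8 9 6 12 13 16 7 15 14 4 10)|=14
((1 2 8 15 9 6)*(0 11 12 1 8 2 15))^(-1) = ((0 11 12 1 15 9 6 8))^(-1) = (0 8 6 9 15 1 12 11)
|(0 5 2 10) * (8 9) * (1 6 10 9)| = 8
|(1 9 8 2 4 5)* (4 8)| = |(1 9 4 5)(2 8)| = 4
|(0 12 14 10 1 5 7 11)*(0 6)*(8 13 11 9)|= |(0 12 14 10 1 5 7 9 8 13 11 6)|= 12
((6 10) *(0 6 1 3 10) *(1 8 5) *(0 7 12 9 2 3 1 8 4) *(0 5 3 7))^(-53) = (0 6)(2 9 12 7)(3 4 8 10 5) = ((0 6)(2 7 12 9)(3 10 4 5 8))^(-53)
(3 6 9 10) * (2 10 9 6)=(2 10 3)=[0, 1, 10, 2, 4, 5, 6, 7, 8, 9, 3]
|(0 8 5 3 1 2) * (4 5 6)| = 8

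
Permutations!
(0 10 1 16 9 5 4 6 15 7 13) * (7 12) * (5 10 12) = (0 12 7 13)(1 16 9 10)(4 6 15 5) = [12, 16, 2, 3, 6, 4, 15, 13, 8, 10, 1, 11, 7, 0, 14, 5, 9]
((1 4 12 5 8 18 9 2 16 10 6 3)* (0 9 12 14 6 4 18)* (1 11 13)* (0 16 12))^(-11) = (0 8 6 18 5 14 1 12 4 13 2 10 11 9 16 3)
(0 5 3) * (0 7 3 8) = (0 5 8)(3 7) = [5, 1, 2, 7, 4, 8, 6, 3, 0]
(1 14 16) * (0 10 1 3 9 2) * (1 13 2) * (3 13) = (0 10 3 9 1 14 16 13 2) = [10, 14, 0, 9, 4, 5, 6, 7, 8, 1, 3, 11, 12, 2, 16, 15, 13]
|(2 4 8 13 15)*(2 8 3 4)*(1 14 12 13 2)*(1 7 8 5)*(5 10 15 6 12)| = |(1 14 5)(2 7 8)(3 4)(6 12 13)(10 15)| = 6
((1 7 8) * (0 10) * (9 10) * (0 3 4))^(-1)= ((0 9 10 3 4)(1 7 8))^(-1)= (0 4 3 10 9)(1 8 7)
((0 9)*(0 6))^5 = (0 6 9)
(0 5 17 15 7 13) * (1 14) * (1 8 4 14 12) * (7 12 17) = (0 5 7 13)(1 17 15 12)(4 14 8) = [5, 17, 2, 3, 14, 7, 6, 13, 4, 9, 10, 11, 1, 0, 8, 12, 16, 15]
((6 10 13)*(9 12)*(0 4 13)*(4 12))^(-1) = ((0 12 9 4 13 6 10))^(-1) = (0 10 6 13 4 9 12)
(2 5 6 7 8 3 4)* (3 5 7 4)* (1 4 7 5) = (1 4 2 5 6 7 8) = [0, 4, 5, 3, 2, 6, 7, 8, 1]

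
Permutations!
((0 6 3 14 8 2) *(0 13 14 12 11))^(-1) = (0 11 12 3 6)(2 8 14 13)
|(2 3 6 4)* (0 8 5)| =|(0 8 5)(2 3 6 4)| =12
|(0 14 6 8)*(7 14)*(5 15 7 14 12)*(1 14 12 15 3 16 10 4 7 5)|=|(0 12 1 14 6 8)(3 16 10 4 7 15 5)|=42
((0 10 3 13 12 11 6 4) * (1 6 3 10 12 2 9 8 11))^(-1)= (0 4 6 1 12)(2 13 3 11 8 9)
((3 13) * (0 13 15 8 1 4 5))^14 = (0 4 8 3)(1 15 13 5)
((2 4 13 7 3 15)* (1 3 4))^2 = ((1 3 15 2)(4 13 7))^2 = (1 15)(2 3)(4 7 13)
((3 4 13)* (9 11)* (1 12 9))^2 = (1 9)(3 13 4)(11 12)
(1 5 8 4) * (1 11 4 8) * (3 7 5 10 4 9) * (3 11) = (1 10 4 3 7 5)(9 11) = [0, 10, 2, 7, 3, 1, 6, 5, 8, 11, 4, 9]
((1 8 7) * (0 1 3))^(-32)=(0 7 1 3 8)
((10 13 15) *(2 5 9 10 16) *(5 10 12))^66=((2 10 13 15 16)(5 9 12))^66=(2 10 13 15 16)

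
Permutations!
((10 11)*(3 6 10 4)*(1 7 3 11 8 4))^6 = (1 4 10 3)(6 7 11 8)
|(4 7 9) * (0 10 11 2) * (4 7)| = |(0 10 11 2)(7 9)| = 4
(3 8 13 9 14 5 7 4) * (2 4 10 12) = (2 4 3 8 13 9 14 5 7 10 12) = [0, 1, 4, 8, 3, 7, 6, 10, 13, 14, 12, 11, 2, 9, 5]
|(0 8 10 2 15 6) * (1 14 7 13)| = 12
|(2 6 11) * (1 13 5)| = 3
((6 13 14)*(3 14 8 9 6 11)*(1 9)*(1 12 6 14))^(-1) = ((1 9 14 11 3)(6 13 8 12))^(-1) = (1 3 11 14 9)(6 12 8 13)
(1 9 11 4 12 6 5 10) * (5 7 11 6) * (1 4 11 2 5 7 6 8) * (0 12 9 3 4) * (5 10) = [12, 3, 10, 4, 9, 5, 6, 2, 1, 8, 0, 11, 7] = (0 12 7 2 10)(1 3 4 9 8)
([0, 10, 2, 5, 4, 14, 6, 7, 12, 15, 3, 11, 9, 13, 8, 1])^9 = [0, 1, 2, 3, 4, 5, 6, 7, 8, 9, 10, 11, 12, 13, 14, 15]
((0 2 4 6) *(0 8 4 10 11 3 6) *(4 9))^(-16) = ((0 2 10 11 3 6 8 9 4))^(-16) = (0 10 3 8 4 2 11 6 9)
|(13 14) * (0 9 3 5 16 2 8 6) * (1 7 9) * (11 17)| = |(0 1 7 9 3 5 16 2 8 6)(11 17)(13 14)| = 10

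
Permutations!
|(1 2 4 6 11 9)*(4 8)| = |(1 2 8 4 6 11 9)| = 7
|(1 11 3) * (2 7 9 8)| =|(1 11 3)(2 7 9 8)| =12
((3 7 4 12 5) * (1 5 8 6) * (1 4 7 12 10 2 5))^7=((2 5 3 12 8 6 4 10))^7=(2 10 4 6 8 12 3 5)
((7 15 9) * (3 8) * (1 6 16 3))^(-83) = (1 16 8 6 3)(7 15 9)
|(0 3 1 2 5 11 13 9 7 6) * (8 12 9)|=|(0 3 1 2 5 11 13 8 12 9 7 6)|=12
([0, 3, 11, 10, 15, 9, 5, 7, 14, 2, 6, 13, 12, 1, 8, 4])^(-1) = (1 13 11 2 9 5 6 10 3)(4 15)(8 14)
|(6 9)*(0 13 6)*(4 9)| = 5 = |(0 13 6 4 9)|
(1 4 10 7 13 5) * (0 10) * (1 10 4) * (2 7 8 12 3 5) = (0 4)(2 7 13)(3 5 10 8 12) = [4, 1, 7, 5, 0, 10, 6, 13, 12, 9, 8, 11, 3, 2]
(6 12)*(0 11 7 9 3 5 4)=(0 11 7 9 3 5 4)(6 12)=[11, 1, 2, 5, 0, 4, 12, 9, 8, 3, 10, 7, 6]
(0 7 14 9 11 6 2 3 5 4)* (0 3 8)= (0 7 14 9 11 6 2 8)(3 5 4)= [7, 1, 8, 5, 3, 4, 2, 14, 0, 11, 10, 6, 12, 13, 9]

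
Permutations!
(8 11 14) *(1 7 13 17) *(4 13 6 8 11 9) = (1 7 6 8 9 4 13 17)(11 14) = [0, 7, 2, 3, 13, 5, 8, 6, 9, 4, 10, 14, 12, 17, 11, 15, 16, 1]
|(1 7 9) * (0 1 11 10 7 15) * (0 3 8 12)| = 12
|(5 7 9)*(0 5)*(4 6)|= |(0 5 7 9)(4 6)|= 4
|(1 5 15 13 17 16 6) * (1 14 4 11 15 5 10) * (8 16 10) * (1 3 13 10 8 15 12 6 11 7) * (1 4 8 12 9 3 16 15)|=|(3 13 17 12 6 14 8 15 10 16 11 9)(4 7)|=12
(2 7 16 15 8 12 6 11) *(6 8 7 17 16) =[0, 1, 17, 3, 4, 5, 11, 6, 12, 9, 10, 2, 8, 13, 14, 7, 15, 16] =(2 17 16 15 7 6 11)(8 12)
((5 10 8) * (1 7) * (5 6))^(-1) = (1 7)(5 6 8 10) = ((1 7)(5 10 8 6))^(-1)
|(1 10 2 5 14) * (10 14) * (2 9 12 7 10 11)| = 12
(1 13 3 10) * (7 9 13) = (1 7 9 13 3 10) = [0, 7, 2, 10, 4, 5, 6, 9, 8, 13, 1, 11, 12, 3]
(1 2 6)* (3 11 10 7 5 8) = [0, 2, 6, 11, 4, 8, 1, 5, 3, 9, 7, 10] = (1 2 6)(3 11 10 7 5 8)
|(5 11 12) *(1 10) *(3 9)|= |(1 10)(3 9)(5 11 12)|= 6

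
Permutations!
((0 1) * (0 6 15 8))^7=(0 6 8 1 15)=((0 1 6 15 8))^7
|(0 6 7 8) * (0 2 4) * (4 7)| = 3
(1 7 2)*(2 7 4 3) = [0, 4, 1, 2, 3, 5, 6, 7] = (7)(1 4 3 2)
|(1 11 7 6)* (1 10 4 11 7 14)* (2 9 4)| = |(1 7 6 10 2 9 4 11 14)| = 9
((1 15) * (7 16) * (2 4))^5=((1 15)(2 4)(7 16))^5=(1 15)(2 4)(7 16)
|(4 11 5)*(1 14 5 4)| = |(1 14 5)(4 11)| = 6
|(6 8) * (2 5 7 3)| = 4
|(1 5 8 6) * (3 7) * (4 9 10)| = 12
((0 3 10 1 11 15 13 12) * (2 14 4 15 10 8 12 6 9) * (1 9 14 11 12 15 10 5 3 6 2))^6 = ((0 6 14 4 10 9 1 12)(2 11 5 3 8 15 13))^6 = (0 1 10 14)(2 13 15 8 3 5 11)(4 6 12 9)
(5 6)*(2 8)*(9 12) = [0, 1, 8, 3, 4, 6, 5, 7, 2, 12, 10, 11, 9] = (2 8)(5 6)(9 12)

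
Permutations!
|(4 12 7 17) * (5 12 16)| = |(4 16 5 12 7 17)| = 6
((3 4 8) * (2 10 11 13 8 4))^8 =((2 10 11 13 8 3))^8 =(2 11 8)(3 10 13)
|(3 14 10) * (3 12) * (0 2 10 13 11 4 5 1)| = |(0 2 10 12 3 14 13 11 4 5 1)| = 11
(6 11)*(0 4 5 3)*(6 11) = [4, 1, 2, 0, 5, 3, 6, 7, 8, 9, 10, 11] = (11)(0 4 5 3)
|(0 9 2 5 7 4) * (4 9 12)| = 12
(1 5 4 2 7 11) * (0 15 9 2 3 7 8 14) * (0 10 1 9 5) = (0 15 5 4 3 7 11 9 2 8 14 10 1) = [15, 0, 8, 7, 3, 4, 6, 11, 14, 2, 1, 9, 12, 13, 10, 5]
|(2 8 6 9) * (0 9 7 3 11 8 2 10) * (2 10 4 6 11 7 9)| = |(0 2 10)(3 7)(4 6 9)(8 11)| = 6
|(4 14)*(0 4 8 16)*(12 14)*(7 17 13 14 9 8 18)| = 30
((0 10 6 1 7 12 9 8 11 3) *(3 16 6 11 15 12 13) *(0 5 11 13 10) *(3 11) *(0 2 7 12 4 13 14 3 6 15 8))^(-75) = ((0 2 7 10 14 3 5 6 1 12 9)(4 13 11 16 15))^(-75) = (16)(0 7 14 5 1 9 2 10 3 6 12)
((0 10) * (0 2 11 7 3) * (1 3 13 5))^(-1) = ((0 10 2 11 7 13 5 1 3))^(-1) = (0 3 1 5 13 7 11 2 10)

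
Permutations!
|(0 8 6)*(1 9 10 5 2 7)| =6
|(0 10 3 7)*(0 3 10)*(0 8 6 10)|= |(0 8 6 10)(3 7)|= 4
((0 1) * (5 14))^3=(0 1)(5 14)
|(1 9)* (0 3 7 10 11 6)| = 6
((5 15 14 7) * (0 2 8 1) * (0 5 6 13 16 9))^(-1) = (0 9 16 13 6 7 14 15 5 1 8 2)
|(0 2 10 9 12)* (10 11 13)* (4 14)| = 14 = |(0 2 11 13 10 9 12)(4 14)|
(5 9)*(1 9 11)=(1 9 5 11)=[0, 9, 2, 3, 4, 11, 6, 7, 8, 5, 10, 1]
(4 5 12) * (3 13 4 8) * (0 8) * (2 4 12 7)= [8, 1, 4, 13, 5, 7, 6, 2, 3, 9, 10, 11, 0, 12]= (0 8 3 13 12)(2 4 5 7)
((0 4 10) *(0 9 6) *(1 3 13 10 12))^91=((0 4 12 1 3 13 10 9 6))^91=(0 4 12 1 3 13 10 9 6)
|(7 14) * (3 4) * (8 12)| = |(3 4)(7 14)(8 12)| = 2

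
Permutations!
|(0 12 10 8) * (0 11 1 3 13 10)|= 6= |(0 12)(1 3 13 10 8 11)|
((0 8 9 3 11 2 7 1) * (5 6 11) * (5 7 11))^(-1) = ((0 8 9 3 7 1)(2 11)(5 6))^(-1) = (0 1 7 3 9 8)(2 11)(5 6)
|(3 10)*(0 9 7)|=6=|(0 9 7)(3 10)|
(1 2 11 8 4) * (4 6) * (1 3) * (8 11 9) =(11)(1 2 9 8 6 4 3) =[0, 2, 9, 1, 3, 5, 4, 7, 6, 8, 10, 11]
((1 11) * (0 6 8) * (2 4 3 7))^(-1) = ((0 6 8)(1 11)(2 4 3 7))^(-1) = (0 8 6)(1 11)(2 7 3 4)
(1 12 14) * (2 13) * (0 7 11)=(0 7 11)(1 12 14)(2 13)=[7, 12, 13, 3, 4, 5, 6, 11, 8, 9, 10, 0, 14, 2, 1]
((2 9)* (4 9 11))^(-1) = (2 9 4 11)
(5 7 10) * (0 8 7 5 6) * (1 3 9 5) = [8, 3, 2, 9, 4, 1, 0, 10, 7, 5, 6] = (0 8 7 10 6)(1 3 9 5)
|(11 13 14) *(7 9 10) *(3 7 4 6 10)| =|(3 7 9)(4 6 10)(11 13 14)| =3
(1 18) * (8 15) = [0, 18, 2, 3, 4, 5, 6, 7, 15, 9, 10, 11, 12, 13, 14, 8, 16, 17, 1] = (1 18)(8 15)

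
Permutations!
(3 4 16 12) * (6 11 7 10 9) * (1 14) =(1 14)(3 4 16 12)(6 11 7 10 9) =[0, 14, 2, 4, 16, 5, 11, 10, 8, 6, 9, 7, 3, 13, 1, 15, 12]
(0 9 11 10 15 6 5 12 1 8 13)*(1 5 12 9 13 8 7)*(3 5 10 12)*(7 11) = [13, 11, 2, 5, 4, 9, 3, 1, 8, 7, 15, 12, 10, 0, 14, 6] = (0 13)(1 11 12 10 15 6 3 5 9 7)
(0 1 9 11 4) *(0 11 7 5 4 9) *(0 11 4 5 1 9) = (0 9 7 1 11) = [9, 11, 2, 3, 4, 5, 6, 1, 8, 7, 10, 0]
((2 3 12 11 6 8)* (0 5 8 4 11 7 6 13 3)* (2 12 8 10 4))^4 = (0 11 12)(2 4 8)(3 6 10)(5 13 7)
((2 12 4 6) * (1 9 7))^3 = ((1 9 7)(2 12 4 6))^3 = (2 6 4 12)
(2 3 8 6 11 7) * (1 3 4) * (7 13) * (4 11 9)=(1 3 8 6 9 4)(2 11 13 7)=[0, 3, 11, 8, 1, 5, 9, 2, 6, 4, 10, 13, 12, 7]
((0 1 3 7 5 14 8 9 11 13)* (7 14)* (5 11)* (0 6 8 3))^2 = ((0 1)(3 14)(5 7 11 13 6 8 9))^2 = (14)(5 11 6 9 7 13 8)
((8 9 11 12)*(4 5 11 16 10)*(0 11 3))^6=((0 11 12 8 9 16 10 4 5 3))^6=(0 10 12 5 9)(3 16 11 4 8)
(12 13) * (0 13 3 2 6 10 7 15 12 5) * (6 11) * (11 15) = (0 13 5)(2 15 12 3)(6 10 7 11) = [13, 1, 15, 2, 4, 0, 10, 11, 8, 9, 7, 6, 3, 5, 14, 12]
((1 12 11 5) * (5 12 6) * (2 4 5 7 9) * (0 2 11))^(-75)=(0 6)(1 12)(2 7)(4 9)(5 11)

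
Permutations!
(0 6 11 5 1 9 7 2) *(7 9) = (0 6 11 5 1 7 2) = [6, 7, 0, 3, 4, 1, 11, 2, 8, 9, 10, 5]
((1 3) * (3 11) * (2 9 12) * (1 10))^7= (1 10 3 11)(2 9 12)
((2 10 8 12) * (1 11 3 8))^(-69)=(1 11 3 8 12 2 10)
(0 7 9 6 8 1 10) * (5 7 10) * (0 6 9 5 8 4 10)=(1 8)(4 10 6)(5 7)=[0, 8, 2, 3, 10, 7, 4, 5, 1, 9, 6]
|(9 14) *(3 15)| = 2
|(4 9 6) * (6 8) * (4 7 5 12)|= |(4 9 8 6 7 5 12)|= 7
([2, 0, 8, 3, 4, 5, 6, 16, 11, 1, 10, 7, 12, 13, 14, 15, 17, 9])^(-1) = (0 1 9 17 16 7 11 8 2)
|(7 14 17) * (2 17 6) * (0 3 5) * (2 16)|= |(0 3 5)(2 17 7 14 6 16)|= 6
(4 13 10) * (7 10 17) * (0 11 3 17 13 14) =(0 11 3 17 7 10 4 14) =[11, 1, 2, 17, 14, 5, 6, 10, 8, 9, 4, 3, 12, 13, 0, 15, 16, 7]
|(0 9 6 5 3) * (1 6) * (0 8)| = |(0 9 1 6 5 3 8)| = 7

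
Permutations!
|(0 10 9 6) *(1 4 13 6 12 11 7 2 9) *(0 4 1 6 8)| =|(0 10 6 4 13 8)(2 9 12 11 7)| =30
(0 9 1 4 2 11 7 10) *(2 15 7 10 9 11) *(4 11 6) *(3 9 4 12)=[6, 11, 2, 9, 15, 5, 12, 4, 8, 1, 0, 10, 3, 13, 14, 7]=(0 6 12 3 9 1 11 10)(4 15 7)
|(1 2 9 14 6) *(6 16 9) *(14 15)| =12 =|(1 2 6)(9 15 14 16)|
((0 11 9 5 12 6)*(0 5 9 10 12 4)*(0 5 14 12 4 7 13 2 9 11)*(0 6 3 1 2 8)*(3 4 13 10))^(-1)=((0 6 14 12 4 5 7 10 13 8)(1 2 9 11 3))^(-1)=(0 8 13 10 7 5 4 12 14 6)(1 3 11 9 2)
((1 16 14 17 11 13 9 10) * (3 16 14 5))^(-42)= ((1 14 17 11 13 9 10)(3 16 5))^(-42)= (17)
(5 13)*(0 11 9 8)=[11, 1, 2, 3, 4, 13, 6, 7, 0, 8, 10, 9, 12, 5]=(0 11 9 8)(5 13)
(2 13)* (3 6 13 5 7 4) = [0, 1, 5, 6, 3, 7, 13, 4, 8, 9, 10, 11, 12, 2] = (2 5 7 4 3 6 13)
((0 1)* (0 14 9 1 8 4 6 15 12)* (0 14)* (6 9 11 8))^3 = ((0 6 15 12 14 11 8 4 9 1))^3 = (0 12 8 1 15 11 9 6 14 4)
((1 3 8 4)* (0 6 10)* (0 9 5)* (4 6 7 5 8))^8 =((0 7 5)(1 3 4)(6 10 9 8))^8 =(10)(0 5 7)(1 4 3)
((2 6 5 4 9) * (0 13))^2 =(13)(2 5 9 6 4)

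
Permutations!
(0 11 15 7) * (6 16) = (0 11 15 7)(6 16) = [11, 1, 2, 3, 4, 5, 16, 0, 8, 9, 10, 15, 12, 13, 14, 7, 6]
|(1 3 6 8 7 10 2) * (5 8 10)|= 15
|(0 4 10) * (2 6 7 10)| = 6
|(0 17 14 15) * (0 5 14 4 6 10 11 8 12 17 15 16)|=35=|(0 15 5 14 16)(4 6 10 11 8 12 17)|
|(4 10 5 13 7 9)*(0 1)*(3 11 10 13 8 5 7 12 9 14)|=|(0 1)(3 11 10 7 14)(4 13 12 9)(5 8)|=20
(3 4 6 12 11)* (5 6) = [0, 1, 2, 4, 5, 6, 12, 7, 8, 9, 10, 3, 11] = (3 4 5 6 12 11)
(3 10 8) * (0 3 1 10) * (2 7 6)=(0 3)(1 10 8)(2 7 6)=[3, 10, 7, 0, 4, 5, 2, 6, 1, 9, 8]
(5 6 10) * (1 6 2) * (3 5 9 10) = [0, 6, 1, 5, 4, 2, 3, 7, 8, 10, 9] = (1 6 3 5 2)(9 10)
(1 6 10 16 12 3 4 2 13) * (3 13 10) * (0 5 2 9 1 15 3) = [5, 6, 10, 4, 9, 2, 0, 7, 8, 1, 16, 11, 13, 15, 14, 3, 12] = (0 5 2 10 16 12 13 15 3 4 9 1 6)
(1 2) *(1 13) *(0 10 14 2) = (0 10 14 2 13 1) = [10, 0, 13, 3, 4, 5, 6, 7, 8, 9, 14, 11, 12, 1, 2]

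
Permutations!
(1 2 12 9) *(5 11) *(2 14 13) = [0, 14, 12, 3, 4, 11, 6, 7, 8, 1, 10, 5, 9, 2, 13] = (1 14 13 2 12 9)(5 11)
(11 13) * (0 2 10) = (0 2 10)(11 13) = [2, 1, 10, 3, 4, 5, 6, 7, 8, 9, 0, 13, 12, 11]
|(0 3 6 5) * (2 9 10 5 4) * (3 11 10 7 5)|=|(0 11 10 3 6 4 2 9 7 5)|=10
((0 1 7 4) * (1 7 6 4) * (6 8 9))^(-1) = ((0 7 1 8 9 6 4))^(-1) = (0 4 6 9 8 1 7)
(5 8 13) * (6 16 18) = (5 8 13)(6 16 18) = [0, 1, 2, 3, 4, 8, 16, 7, 13, 9, 10, 11, 12, 5, 14, 15, 18, 17, 6]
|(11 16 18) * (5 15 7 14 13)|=15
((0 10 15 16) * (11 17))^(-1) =((0 10 15 16)(11 17))^(-1) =(0 16 15 10)(11 17)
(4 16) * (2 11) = [0, 1, 11, 3, 16, 5, 6, 7, 8, 9, 10, 2, 12, 13, 14, 15, 4] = (2 11)(4 16)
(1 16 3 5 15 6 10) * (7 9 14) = (1 16 3 5 15 6 10)(7 9 14) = [0, 16, 2, 5, 4, 15, 10, 9, 8, 14, 1, 11, 12, 13, 7, 6, 3]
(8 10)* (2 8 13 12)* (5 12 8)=(2 5 12)(8 10 13)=[0, 1, 5, 3, 4, 12, 6, 7, 10, 9, 13, 11, 2, 8]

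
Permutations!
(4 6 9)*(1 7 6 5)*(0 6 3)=(0 6 9 4 5 1 7 3)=[6, 7, 2, 0, 5, 1, 9, 3, 8, 4]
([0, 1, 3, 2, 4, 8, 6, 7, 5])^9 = [0, 1, 3, 2, 4, 8, 6, 7, 5]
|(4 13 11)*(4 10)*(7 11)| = |(4 13 7 11 10)| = 5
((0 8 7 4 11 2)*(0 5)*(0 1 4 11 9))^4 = ((0 8 7 11 2 5 1 4 9))^4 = (0 2 9 11 4 7 1 8 5)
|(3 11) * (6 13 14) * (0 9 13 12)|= 6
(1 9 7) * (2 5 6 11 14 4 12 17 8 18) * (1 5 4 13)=(1 9 7 5 6 11 14 13)(2 4 12 17 8 18)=[0, 9, 4, 3, 12, 6, 11, 5, 18, 7, 10, 14, 17, 1, 13, 15, 16, 8, 2]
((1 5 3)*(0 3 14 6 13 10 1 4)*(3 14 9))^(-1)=(0 4 3 9 5 1 10 13 6 14)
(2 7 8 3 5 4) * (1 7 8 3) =(1 7 3 5 4 2 8) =[0, 7, 8, 5, 2, 4, 6, 3, 1]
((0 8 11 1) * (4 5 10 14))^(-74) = ((0 8 11 1)(4 5 10 14))^(-74) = (0 11)(1 8)(4 10)(5 14)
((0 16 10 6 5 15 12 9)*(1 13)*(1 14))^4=(0 5)(1 13 14)(6 9)(10 12)(15 16)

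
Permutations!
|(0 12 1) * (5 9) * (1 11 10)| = 10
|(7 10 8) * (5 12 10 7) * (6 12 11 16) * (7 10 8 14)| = 6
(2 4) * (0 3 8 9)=[3, 1, 4, 8, 2, 5, 6, 7, 9, 0]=(0 3 8 9)(2 4)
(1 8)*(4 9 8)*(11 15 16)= (1 4 9 8)(11 15 16)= [0, 4, 2, 3, 9, 5, 6, 7, 1, 8, 10, 15, 12, 13, 14, 16, 11]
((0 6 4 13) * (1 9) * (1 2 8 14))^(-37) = (0 13 4 6)(1 8 9 14 2)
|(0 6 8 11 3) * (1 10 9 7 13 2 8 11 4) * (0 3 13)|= |(0 6 11 13 2 8 4 1 10 9 7)|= 11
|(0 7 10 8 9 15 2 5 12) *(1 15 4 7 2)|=20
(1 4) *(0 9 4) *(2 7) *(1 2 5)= (0 9 4 2 7 5 1)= [9, 0, 7, 3, 2, 1, 6, 5, 8, 4]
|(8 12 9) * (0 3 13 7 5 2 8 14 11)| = 11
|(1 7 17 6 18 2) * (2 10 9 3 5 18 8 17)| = |(1 7 2)(3 5 18 10 9)(6 8 17)| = 15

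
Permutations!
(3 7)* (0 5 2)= [5, 1, 0, 7, 4, 2, 6, 3]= (0 5 2)(3 7)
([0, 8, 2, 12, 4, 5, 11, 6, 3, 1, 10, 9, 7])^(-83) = (1 6 3 9 7 8 11 12)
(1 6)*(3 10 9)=(1 6)(3 10 9)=[0, 6, 2, 10, 4, 5, 1, 7, 8, 3, 9]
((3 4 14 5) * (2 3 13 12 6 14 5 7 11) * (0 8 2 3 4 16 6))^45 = (0 4 12 2 13 8 5)(3 14)(6 11)(7 16) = ((0 8 2 4 5 13 12)(3 16 6 14 7 11))^45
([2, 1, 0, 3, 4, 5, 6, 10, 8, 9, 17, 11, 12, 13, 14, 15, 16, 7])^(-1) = [2, 1, 0, 3, 4, 5, 6, 17, 8, 9, 7, 11, 12, 13, 14, 15, 16, 10]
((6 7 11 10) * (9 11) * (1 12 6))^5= ((1 12 6 7 9 11 10))^5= (1 11 7 12 10 9 6)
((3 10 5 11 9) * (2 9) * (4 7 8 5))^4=((2 9 3 10 4 7 8 5 11))^4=(2 4 11 10 5 3 8 9 7)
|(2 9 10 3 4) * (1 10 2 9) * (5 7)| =|(1 10 3 4 9 2)(5 7)| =6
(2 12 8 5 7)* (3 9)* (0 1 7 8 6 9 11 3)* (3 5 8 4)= (0 1 7 2 12 6 9)(3 11 5 4)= [1, 7, 12, 11, 3, 4, 9, 2, 8, 0, 10, 5, 6]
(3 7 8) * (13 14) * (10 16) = (3 7 8)(10 16)(13 14) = [0, 1, 2, 7, 4, 5, 6, 8, 3, 9, 16, 11, 12, 14, 13, 15, 10]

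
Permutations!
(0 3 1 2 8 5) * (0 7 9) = (0 3 1 2 8 5 7 9) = [3, 2, 8, 1, 4, 7, 6, 9, 5, 0]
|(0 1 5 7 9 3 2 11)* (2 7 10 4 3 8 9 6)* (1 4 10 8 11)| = 11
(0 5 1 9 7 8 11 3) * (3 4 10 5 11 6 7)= (0 11 4 10 5 1 9 3)(6 7 8)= [11, 9, 2, 0, 10, 1, 7, 8, 6, 3, 5, 4]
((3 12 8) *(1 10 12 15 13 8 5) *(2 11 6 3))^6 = (1 12)(2 8 13 15 3 6 11)(5 10)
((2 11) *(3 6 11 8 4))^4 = ((2 8 4 3 6 11))^4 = (2 6 4)(3 8 11)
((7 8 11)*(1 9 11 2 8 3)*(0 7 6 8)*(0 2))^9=((0 7 3 1 9 11 6 8))^9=(0 7 3 1 9 11 6 8)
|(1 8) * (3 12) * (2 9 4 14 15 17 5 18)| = 8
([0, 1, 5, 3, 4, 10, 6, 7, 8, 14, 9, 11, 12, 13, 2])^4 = [0, 1, 14, 3, 4, 2, 6, 7, 8, 10, 5, 11, 12, 13, 9]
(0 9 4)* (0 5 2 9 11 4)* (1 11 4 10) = (0 4 5 2 9)(1 11 10) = [4, 11, 9, 3, 5, 2, 6, 7, 8, 0, 1, 10]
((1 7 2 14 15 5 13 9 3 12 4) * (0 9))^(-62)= ((0 9 3 12 4 1 7 2 14 15 5 13))^(-62)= (0 5 14 7 4 3)(1 12 9 13 15 2)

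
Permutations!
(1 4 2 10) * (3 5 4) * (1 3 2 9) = (1 2 10 3 5 4 9) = [0, 2, 10, 5, 9, 4, 6, 7, 8, 1, 3]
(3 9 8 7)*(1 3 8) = (1 3 9)(7 8) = [0, 3, 2, 9, 4, 5, 6, 8, 7, 1]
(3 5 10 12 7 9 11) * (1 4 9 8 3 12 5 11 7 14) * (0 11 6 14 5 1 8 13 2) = (0 11 12 5 10 1 4 9 7 13 2)(3 6 14 8) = [11, 4, 0, 6, 9, 10, 14, 13, 3, 7, 1, 12, 5, 2, 8]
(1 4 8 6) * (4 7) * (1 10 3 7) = (3 7 4 8 6 10) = [0, 1, 2, 7, 8, 5, 10, 4, 6, 9, 3]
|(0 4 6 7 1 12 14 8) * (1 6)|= |(0 4 1 12 14 8)(6 7)|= 6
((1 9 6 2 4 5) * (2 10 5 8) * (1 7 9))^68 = (2 8 4)(5 6 7 10 9)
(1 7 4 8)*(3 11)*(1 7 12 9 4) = (1 12 9 4 8 7)(3 11) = [0, 12, 2, 11, 8, 5, 6, 1, 7, 4, 10, 3, 9]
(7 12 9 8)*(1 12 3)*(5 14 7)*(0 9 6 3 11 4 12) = (0 9 8 5 14 7 11 4 12 6 3 1) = [9, 0, 2, 1, 12, 14, 3, 11, 5, 8, 10, 4, 6, 13, 7]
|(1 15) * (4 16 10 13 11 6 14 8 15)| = |(1 4 16 10 13 11 6 14 8 15)| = 10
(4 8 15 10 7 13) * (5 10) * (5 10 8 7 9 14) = (4 7 13)(5 8 15 10 9 14) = [0, 1, 2, 3, 7, 8, 6, 13, 15, 14, 9, 11, 12, 4, 5, 10]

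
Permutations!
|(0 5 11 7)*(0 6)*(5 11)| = 4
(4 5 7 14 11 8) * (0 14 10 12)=[14, 1, 2, 3, 5, 7, 6, 10, 4, 9, 12, 8, 0, 13, 11]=(0 14 11 8 4 5 7 10 12)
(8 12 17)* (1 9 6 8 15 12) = (1 9 6 8)(12 17 15) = [0, 9, 2, 3, 4, 5, 8, 7, 1, 6, 10, 11, 17, 13, 14, 12, 16, 15]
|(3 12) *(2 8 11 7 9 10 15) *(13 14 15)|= 18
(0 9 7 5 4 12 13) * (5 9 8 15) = (0 8 15 5 4 12 13)(7 9) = [8, 1, 2, 3, 12, 4, 6, 9, 15, 7, 10, 11, 13, 0, 14, 5]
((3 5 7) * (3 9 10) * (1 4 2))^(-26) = ((1 4 2)(3 5 7 9 10))^(-26) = (1 4 2)(3 10 9 7 5)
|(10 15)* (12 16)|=2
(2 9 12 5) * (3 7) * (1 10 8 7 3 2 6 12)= (1 10 8 7 2 9)(5 6 12)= [0, 10, 9, 3, 4, 6, 12, 2, 7, 1, 8, 11, 5]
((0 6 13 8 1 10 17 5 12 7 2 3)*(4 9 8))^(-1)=(0 3 2 7 12 5 17 10 1 8 9 4 13 6)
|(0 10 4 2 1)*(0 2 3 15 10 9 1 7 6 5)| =28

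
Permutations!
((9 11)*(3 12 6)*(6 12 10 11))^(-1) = ((12)(3 10 11 9 6))^(-1) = (12)(3 6 9 11 10)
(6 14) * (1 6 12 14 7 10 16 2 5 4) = (1 6 7 10 16 2 5 4)(12 14) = [0, 6, 5, 3, 1, 4, 7, 10, 8, 9, 16, 11, 14, 13, 12, 15, 2]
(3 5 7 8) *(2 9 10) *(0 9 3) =(0 9 10 2 3 5 7 8) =[9, 1, 3, 5, 4, 7, 6, 8, 0, 10, 2]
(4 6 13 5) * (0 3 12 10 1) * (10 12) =(0 3 10 1)(4 6 13 5) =[3, 0, 2, 10, 6, 4, 13, 7, 8, 9, 1, 11, 12, 5]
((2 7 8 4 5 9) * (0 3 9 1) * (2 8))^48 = (0 1 5 4 8 9 3)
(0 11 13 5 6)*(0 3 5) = (0 11 13)(3 5 6) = [11, 1, 2, 5, 4, 6, 3, 7, 8, 9, 10, 13, 12, 0]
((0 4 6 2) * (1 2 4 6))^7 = ((0 6 4 1 2))^7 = (0 4 2 6 1)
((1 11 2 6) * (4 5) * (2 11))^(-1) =((11)(1 2 6)(4 5))^(-1) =(11)(1 6 2)(4 5)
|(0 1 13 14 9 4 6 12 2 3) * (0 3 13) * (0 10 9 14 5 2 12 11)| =21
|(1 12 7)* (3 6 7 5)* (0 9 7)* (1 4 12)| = 8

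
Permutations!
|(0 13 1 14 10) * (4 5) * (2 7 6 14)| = 8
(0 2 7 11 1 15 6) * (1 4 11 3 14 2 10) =[10, 15, 7, 14, 11, 5, 0, 3, 8, 9, 1, 4, 12, 13, 2, 6] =(0 10 1 15 6)(2 7 3 14)(4 11)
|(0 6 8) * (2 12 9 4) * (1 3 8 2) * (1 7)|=|(0 6 2 12 9 4 7 1 3 8)|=10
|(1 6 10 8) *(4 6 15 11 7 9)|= 9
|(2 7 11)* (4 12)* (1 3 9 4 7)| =8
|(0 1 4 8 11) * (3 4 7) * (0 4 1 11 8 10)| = 12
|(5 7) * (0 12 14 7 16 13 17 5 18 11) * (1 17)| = 30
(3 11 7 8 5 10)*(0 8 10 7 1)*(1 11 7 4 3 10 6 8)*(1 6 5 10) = (11)(0 6 8 10 1)(3 7 5 4) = [6, 0, 2, 7, 3, 4, 8, 5, 10, 9, 1, 11]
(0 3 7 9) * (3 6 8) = (0 6 8 3 7 9) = [6, 1, 2, 7, 4, 5, 8, 9, 3, 0]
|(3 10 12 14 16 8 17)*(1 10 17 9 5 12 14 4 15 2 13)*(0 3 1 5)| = 18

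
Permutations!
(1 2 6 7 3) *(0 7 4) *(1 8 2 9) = (0 7 3 8 2 6 4)(1 9) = [7, 9, 6, 8, 0, 5, 4, 3, 2, 1]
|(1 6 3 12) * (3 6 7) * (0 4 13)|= |(0 4 13)(1 7 3 12)|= 12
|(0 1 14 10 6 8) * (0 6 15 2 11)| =14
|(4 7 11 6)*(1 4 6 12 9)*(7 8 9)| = |(1 4 8 9)(7 11 12)| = 12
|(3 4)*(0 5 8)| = 6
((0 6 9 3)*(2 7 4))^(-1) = (0 3 9 6)(2 4 7)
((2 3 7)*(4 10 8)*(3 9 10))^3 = (2 8 7 10 3 9 4)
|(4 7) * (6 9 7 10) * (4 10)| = |(6 9 7 10)| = 4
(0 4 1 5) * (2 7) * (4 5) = (0 5)(1 4)(2 7) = [5, 4, 7, 3, 1, 0, 6, 2]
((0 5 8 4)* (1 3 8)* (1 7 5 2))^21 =((0 2 1 3 8 4)(5 7))^21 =(0 3)(1 4)(2 8)(5 7)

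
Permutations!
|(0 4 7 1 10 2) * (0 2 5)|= |(0 4 7 1 10 5)|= 6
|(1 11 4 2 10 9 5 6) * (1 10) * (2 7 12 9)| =10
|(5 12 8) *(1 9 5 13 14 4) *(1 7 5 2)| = |(1 9 2)(4 7 5 12 8 13 14)| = 21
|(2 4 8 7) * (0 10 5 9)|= |(0 10 5 9)(2 4 8 7)|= 4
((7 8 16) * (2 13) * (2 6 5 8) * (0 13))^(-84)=((0 13 6 5 8 16 7 2))^(-84)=(0 8)(2 5)(6 7)(13 16)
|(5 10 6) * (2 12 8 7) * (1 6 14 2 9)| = |(1 6 5 10 14 2 12 8 7 9)| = 10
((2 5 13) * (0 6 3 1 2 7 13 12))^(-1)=(0 12 5 2 1 3 6)(7 13)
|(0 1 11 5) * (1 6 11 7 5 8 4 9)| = 9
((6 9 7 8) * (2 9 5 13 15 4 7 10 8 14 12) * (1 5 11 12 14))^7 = ((1 5 13 15 4 7)(2 9 10 8 6 11 12))^7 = (1 5 13 15 4 7)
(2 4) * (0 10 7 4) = (0 10 7 4 2) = [10, 1, 0, 3, 2, 5, 6, 4, 8, 9, 7]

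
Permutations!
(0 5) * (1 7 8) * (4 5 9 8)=(0 9 8 1 7 4 5)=[9, 7, 2, 3, 5, 0, 6, 4, 1, 8]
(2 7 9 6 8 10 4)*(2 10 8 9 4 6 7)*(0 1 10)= (0 1 10 6 9 7 4)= [1, 10, 2, 3, 0, 5, 9, 4, 8, 7, 6]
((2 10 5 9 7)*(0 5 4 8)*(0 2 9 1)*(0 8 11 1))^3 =((0 5)(1 8 2 10 4 11)(7 9))^3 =(0 5)(1 10)(2 11)(4 8)(7 9)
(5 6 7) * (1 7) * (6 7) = [0, 6, 2, 3, 4, 7, 1, 5] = (1 6)(5 7)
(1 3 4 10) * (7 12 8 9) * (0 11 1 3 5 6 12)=[11, 5, 2, 4, 10, 6, 12, 0, 9, 7, 3, 1, 8]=(0 11 1 5 6 12 8 9 7)(3 4 10)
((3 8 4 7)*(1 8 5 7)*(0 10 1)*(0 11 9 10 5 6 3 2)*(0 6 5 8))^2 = ((0 8 4 11 9 10 1)(2 6 3 5 7))^2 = (0 4 9 1 8 11 10)(2 3 7 6 5)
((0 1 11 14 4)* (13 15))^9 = ((0 1 11 14 4)(13 15))^9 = (0 4 14 11 1)(13 15)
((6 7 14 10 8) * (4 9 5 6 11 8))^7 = (14)(8 11)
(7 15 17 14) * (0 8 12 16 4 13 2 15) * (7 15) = (0 8 12 16 4 13 2 7)(14 15 17) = [8, 1, 7, 3, 13, 5, 6, 0, 12, 9, 10, 11, 16, 2, 15, 17, 4, 14]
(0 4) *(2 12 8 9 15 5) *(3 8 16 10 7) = (0 4)(2 12 16 10 7 3 8 9 15 5) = [4, 1, 12, 8, 0, 2, 6, 3, 9, 15, 7, 11, 16, 13, 14, 5, 10]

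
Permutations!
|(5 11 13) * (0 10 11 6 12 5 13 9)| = 12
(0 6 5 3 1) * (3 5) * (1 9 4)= (0 6 3 9 4 1)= [6, 0, 2, 9, 1, 5, 3, 7, 8, 4]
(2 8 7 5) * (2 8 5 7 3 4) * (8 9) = (2 5 9 8 3 4) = [0, 1, 5, 4, 2, 9, 6, 7, 3, 8]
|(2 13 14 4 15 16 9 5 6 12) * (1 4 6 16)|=15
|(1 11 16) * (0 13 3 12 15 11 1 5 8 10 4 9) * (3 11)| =|(0 13 11 16 5 8 10 4 9)(3 12 15)| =9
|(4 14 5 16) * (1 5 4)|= 6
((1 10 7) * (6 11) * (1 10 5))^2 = ((1 5)(6 11)(7 10))^2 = (11)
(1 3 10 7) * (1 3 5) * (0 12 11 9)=[12, 5, 2, 10, 4, 1, 6, 3, 8, 0, 7, 9, 11]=(0 12 11 9)(1 5)(3 10 7)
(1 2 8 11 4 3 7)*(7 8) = (1 2 7)(3 8 11 4) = [0, 2, 7, 8, 3, 5, 6, 1, 11, 9, 10, 4]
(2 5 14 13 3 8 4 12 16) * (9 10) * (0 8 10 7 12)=(0 8 4)(2 5 14 13 3 10 9 7 12 16)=[8, 1, 5, 10, 0, 14, 6, 12, 4, 7, 9, 11, 16, 3, 13, 15, 2]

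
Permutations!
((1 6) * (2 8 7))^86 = ((1 6)(2 8 7))^86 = (2 7 8)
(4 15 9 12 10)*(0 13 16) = (0 13 16)(4 15 9 12 10) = [13, 1, 2, 3, 15, 5, 6, 7, 8, 12, 4, 11, 10, 16, 14, 9, 0]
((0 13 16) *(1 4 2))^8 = (0 16 13)(1 2 4)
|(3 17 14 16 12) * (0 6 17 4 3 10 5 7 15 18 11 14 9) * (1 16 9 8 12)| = 26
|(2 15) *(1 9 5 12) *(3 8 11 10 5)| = 8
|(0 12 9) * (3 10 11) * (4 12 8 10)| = |(0 8 10 11 3 4 12 9)| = 8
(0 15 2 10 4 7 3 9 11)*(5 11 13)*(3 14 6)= (0 15 2 10 4 7 14 6 3 9 13 5 11)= [15, 1, 10, 9, 7, 11, 3, 14, 8, 13, 4, 0, 12, 5, 6, 2]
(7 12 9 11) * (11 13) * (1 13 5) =(1 13 11 7 12 9 5) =[0, 13, 2, 3, 4, 1, 6, 12, 8, 5, 10, 7, 9, 11]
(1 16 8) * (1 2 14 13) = (1 16 8 2 14 13) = [0, 16, 14, 3, 4, 5, 6, 7, 2, 9, 10, 11, 12, 1, 13, 15, 8]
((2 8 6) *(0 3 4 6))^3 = (0 6)(2 3)(4 8)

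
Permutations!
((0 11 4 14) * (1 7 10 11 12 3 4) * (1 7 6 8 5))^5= ((0 12 3 4 14)(1 6 8 5)(7 10 11))^5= (14)(1 6 8 5)(7 11 10)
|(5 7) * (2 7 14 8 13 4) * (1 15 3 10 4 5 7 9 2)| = |(1 15 3 10 4)(2 9)(5 14 8 13)| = 20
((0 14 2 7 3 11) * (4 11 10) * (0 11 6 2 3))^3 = ((0 14 3 10 4 6 2 7))^3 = (0 10 2 14 4 7 3 6)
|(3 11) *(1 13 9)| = |(1 13 9)(3 11)| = 6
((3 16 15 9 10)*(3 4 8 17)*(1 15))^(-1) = ((1 15 9 10 4 8 17 3 16))^(-1) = (1 16 3 17 8 4 10 9 15)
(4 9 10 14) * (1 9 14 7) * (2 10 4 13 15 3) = (1 9 4 14 13 15 3 2 10 7) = [0, 9, 10, 2, 14, 5, 6, 1, 8, 4, 7, 11, 12, 15, 13, 3]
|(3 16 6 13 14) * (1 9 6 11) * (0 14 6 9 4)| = 14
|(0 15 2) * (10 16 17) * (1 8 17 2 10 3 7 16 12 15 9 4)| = |(0 9 4 1 8 17 3 7 16 2)(10 12 15)| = 30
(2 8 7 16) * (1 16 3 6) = (1 16 2 8 7 3 6) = [0, 16, 8, 6, 4, 5, 1, 3, 7, 9, 10, 11, 12, 13, 14, 15, 2]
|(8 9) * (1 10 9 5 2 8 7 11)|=15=|(1 10 9 7 11)(2 8 5)|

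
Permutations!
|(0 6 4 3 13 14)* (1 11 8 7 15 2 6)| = |(0 1 11 8 7 15 2 6 4 3 13 14)| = 12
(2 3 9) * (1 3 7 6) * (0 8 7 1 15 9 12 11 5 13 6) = (0 8 7)(1 3 12 11 5 13 6 15 9 2) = [8, 3, 1, 12, 4, 13, 15, 0, 7, 2, 10, 5, 11, 6, 14, 9]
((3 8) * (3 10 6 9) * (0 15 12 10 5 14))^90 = (15)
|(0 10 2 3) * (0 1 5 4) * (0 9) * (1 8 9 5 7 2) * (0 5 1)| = |(0 10)(1 7 2 3 8 9 5 4)| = 8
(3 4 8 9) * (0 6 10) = (0 6 10)(3 4 8 9) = [6, 1, 2, 4, 8, 5, 10, 7, 9, 3, 0]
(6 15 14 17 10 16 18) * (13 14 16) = (6 15 16 18)(10 13 14 17) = [0, 1, 2, 3, 4, 5, 15, 7, 8, 9, 13, 11, 12, 14, 17, 16, 18, 10, 6]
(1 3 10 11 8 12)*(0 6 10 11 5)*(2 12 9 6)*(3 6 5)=(0 2 12 1 6 10 3 11 8 9 5)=[2, 6, 12, 11, 4, 0, 10, 7, 9, 5, 3, 8, 1]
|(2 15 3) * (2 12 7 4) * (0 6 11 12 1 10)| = 11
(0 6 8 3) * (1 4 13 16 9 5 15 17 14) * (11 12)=(0 6 8 3)(1 4 13 16 9 5 15 17 14)(11 12)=[6, 4, 2, 0, 13, 15, 8, 7, 3, 5, 10, 12, 11, 16, 1, 17, 9, 14]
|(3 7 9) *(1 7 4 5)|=|(1 7 9 3 4 5)|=6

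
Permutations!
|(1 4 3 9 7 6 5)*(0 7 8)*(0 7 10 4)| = |(0 10 4 3 9 8 7 6 5 1)| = 10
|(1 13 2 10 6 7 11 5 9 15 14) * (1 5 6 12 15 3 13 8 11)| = |(1 8 11 6 7)(2 10 12 15 14 5 9 3 13)| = 45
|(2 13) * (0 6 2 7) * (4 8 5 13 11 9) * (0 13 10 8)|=|(0 6 2 11 9 4)(5 10 8)(7 13)|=6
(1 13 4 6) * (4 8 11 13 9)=(1 9 4 6)(8 11 13)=[0, 9, 2, 3, 6, 5, 1, 7, 11, 4, 10, 13, 12, 8]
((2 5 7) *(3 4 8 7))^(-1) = ((2 5 3 4 8 7))^(-1) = (2 7 8 4 3 5)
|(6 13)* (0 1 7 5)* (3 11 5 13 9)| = 9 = |(0 1 7 13 6 9 3 11 5)|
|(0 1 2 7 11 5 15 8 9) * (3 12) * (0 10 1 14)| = |(0 14)(1 2 7 11 5 15 8 9 10)(3 12)| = 18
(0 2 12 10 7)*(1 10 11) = (0 2 12 11 1 10 7) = [2, 10, 12, 3, 4, 5, 6, 0, 8, 9, 7, 1, 11]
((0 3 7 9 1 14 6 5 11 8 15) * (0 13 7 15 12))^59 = (0 14 3 6 15 5 13 11 7 8 9 12 1)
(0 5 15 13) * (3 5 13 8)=(0 13)(3 5 15 8)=[13, 1, 2, 5, 4, 15, 6, 7, 3, 9, 10, 11, 12, 0, 14, 8]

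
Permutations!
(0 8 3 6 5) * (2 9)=(0 8 3 6 5)(2 9)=[8, 1, 9, 6, 4, 0, 5, 7, 3, 2]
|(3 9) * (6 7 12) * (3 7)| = 5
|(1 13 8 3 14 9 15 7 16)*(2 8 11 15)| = 30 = |(1 13 11 15 7 16)(2 8 3 14 9)|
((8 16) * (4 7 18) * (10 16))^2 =(4 18 7)(8 16 10)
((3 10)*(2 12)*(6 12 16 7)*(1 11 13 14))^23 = (1 14 13 11)(2 6 16 12 7)(3 10)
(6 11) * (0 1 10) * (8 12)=(0 1 10)(6 11)(8 12)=[1, 10, 2, 3, 4, 5, 11, 7, 12, 9, 0, 6, 8]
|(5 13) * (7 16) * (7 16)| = 2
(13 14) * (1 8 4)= [0, 8, 2, 3, 1, 5, 6, 7, 4, 9, 10, 11, 12, 14, 13]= (1 8 4)(13 14)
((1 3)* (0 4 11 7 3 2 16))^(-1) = ((0 4 11 7 3 1 2 16))^(-1) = (0 16 2 1 3 7 11 4)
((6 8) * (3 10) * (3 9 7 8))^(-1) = ((3 10 9 7 8 6))^(-1) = (3 6 8 7 9 10)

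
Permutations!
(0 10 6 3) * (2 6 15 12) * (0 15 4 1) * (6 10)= (0 6 3 15 12 2 10 4 1)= [6, 0, 10, 15, 1, 5, 3, 7, 8, 9, 4, 11, 2, 13, 14, 12]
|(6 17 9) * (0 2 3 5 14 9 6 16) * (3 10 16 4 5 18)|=4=|(0 2 10 16)(3 18)(4 5 14 9)(6 17)|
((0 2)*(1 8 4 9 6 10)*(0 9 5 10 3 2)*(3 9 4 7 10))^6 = (1 7)(2 5)(3 4)(8 10)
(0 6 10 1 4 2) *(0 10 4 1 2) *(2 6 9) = (0 9 2 10 6 4) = [9, 1, 10, 3, 0, 5, 4, 7, 8, 2, 6]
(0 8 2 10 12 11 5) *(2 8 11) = (0 11 5)(2 10 12) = [11, 1, 10, 3, 4, 0, 6, 7, 8, 9, 12, 5, 2]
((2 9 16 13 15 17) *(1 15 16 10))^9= (1 2)(9 15)(10 17)(13 16)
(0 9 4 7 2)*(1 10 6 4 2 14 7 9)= (0 1 10 6 4 9 2)(7 14)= [1, 10, 0, 3, 9, 5, 4, 14, 8, 2, 6, 11, 12, 13, 7]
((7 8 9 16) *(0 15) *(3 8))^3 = (0 15)(3 16 8 7 9)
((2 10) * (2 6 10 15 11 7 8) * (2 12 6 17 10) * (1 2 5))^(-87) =(1 11 12)(2 7 6)(5 15 8)(10 17)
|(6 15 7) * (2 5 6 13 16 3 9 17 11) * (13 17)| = 28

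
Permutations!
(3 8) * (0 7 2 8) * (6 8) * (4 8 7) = (0 4 8 3)(2 6 7) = [4, 1, 6, 0, 8, 5, 7, 2, 3]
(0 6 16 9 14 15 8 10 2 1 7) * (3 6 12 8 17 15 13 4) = (0 12 8 10 2 1 7)(3 6 16 9 14 13 4)(15 17) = [12, 7, 1, 6, 3, 5, 16, 0, 10, 14, 2, 11, 8, 4, 13, 17, 9, 15]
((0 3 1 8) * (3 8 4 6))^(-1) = (0 8)(1 3 6 4)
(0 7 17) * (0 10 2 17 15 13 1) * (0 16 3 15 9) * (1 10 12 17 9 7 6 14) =[6, 16, 9, 15, 4, 5, 14, 7, 8, 0, 2, 11, 17, 10, 1, 13, 3, 12] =(0 6 14 1 16 3 15 13 10 2 9)(12 17)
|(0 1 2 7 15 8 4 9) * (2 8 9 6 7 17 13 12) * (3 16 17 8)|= 14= |(0 1 3 16 17 13 12 2 8 4 6 7 15 9)|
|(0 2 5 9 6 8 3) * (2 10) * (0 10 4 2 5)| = |(0 4 2)(3 10 5 9 6 8)| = 6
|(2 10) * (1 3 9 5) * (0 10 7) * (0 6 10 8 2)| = 12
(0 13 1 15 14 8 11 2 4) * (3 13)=(0 3 13 1 15 14 8 11 2 4)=[3, 15, 4, 13, 0, 5, 6, 7, 11, 9, 10, 2, 12, 1, 8, 14]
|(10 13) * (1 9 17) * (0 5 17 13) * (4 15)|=14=|(0 5 17 1 9 13 10)(4 15)|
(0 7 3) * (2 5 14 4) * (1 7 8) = [8, 7, 5, 0, 2, 14, 6, 3, 1, 9, 10, 11, 12, 13, 4] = (0 8 1 7 3)(2 5 14 4)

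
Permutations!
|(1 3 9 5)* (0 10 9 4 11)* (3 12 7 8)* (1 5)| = 10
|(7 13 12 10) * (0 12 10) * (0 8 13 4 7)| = 10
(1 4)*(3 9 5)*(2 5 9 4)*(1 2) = (9)(2 5 3 4) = [0, 1, 5, 4, 2, 3, 6, 7, 8, 9]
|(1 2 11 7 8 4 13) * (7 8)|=6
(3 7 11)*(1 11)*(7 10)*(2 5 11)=(1 2 5 11 3 10 7)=[0, 2, 5, 10, 4, 11, 6, 1, 8, 9, 7, 3]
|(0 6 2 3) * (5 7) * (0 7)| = 6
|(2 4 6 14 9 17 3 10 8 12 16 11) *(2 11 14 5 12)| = 12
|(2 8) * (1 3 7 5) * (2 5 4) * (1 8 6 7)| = |(1 3)(2 6 7 4)(5 8)| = 4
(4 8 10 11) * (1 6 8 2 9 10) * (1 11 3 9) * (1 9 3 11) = [0, 6, 9, 3, 2, 5, 8, 7, 1, 10, 11, 4] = (1 6 8)(2 9 10 11 4)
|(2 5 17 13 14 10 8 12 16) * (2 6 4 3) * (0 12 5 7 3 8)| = 33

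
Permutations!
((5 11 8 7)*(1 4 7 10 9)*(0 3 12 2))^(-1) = (0 2 12 3)(1 9 10 8 11 5 7 4)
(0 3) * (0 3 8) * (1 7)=(0 8)(1 7)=[8, 7, 2, 3, 4, 5, 6, 1, 0]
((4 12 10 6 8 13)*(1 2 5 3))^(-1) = (1 3 5 2)(4 13 8 6 10 12)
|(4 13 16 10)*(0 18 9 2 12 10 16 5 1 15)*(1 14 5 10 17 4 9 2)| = 22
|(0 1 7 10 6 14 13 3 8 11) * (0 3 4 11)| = |(0 1 7 10 6 14 13 4 11 3 8)| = 11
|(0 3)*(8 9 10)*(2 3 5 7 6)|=6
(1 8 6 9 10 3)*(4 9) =(1 8 6 4 9 10 3) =[0, 8, 2, 1, 9, 5, 4, 7, 6, 10, 3]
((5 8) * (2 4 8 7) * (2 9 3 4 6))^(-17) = ((2 6)(3 4 8 5 7 9))^(-17) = (2 6)(3 4 8 5 7 9)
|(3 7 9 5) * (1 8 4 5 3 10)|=15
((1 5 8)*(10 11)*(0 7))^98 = ((0 7)(1 5 8)(10 11))^98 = (11)(1 8 5)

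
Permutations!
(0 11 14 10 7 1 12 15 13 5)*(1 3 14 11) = (0 1 12 15 13 5)(3 14 10 7) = [1, 12, 2, 14, 4, 0, 6, 3, 8, 9, 7, 11, 15, 5, 10, 13]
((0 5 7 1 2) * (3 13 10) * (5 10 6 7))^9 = ((0 10 3 13 6 7 1 2))^9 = (0 10 3 13 6 7 1 2)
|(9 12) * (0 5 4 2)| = 4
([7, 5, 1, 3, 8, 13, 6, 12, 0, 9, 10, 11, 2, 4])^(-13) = (0 5 7 13 12 4 2 8 1)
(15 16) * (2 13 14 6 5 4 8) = (2 13 14 6 5 4 8)(15 16) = [0, 1, 13, 3, 8, 4, 5, 7, 2, 9, 10, 11, 12, 14, 6, 16, 15]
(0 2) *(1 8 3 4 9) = [2, 8, 0, 4, 9, 5, 6, 7, 3, 1] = (0 2)(1 8 3 4 9)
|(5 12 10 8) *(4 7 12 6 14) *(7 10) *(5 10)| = 4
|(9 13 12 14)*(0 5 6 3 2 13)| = |(0 5 6 3 2 13 12 14 9)| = 9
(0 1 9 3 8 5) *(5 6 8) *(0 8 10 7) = [1, 9, 2, 5, 4, 8, 10, 0, 6, 3, 7] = (0 1 9 3 5 8 6 10 7)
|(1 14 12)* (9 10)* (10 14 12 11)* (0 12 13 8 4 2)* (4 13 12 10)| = |(0 10 9 14 11 4 2)(1 12)(8 13)| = 14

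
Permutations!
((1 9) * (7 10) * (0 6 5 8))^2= ((0 6 5 8)(1 9)(7 10))^2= (10)(0 5)(6 8)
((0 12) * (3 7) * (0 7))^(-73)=(0 3 7 12)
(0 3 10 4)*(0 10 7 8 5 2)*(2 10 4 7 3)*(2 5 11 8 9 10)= (0 5 2)(7 9 10)(8 11)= [5, 1, 0, 3, 4, 2, 6, 9, 11, 10, 7, 8]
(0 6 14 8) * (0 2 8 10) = (0 6 14 10)(2 8) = [6, 1, 8, 3, 4, 5, 14, 7, 2, 9, 0, 11, 12, 13, 10]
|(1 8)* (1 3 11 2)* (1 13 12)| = 7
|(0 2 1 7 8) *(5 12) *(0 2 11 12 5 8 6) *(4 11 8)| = 6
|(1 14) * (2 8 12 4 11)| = 10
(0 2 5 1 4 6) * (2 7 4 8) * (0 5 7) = (1 8 2 7 4 6 5) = [0, 8, 7, 3, 6, 1, 5, 4, 2]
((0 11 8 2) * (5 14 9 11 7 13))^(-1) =((0 7 13 5 14 9 11 8 2))^(-1) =(0 2 8 11 9 14 5 13 7)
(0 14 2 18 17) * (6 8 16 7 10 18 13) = (0 14 2 13 6 8 16 7 10 18 17) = [14, 1, 13, 3, 4, 5, 8, 10, 16, 9, 18, 11, 12, 6, 2, 15, 7, 0, 17]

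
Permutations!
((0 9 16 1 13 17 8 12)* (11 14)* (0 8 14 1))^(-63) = (1 17 11 13 14)(8 12)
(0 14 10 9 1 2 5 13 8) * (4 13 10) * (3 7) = (0 14 4 13 8)(1 2 5 10 9)(3 7) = [14, 2, 5, 7, 13, 10, 6, 3, 0, 1, 9, 11, 12, 8, 4]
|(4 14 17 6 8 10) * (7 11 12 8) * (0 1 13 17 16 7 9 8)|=14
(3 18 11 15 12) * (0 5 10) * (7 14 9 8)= (0 5 10)(3 18 11 15 12)(7 14 9 8)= [5, 1, 2, 18, 4, 10, 6, 14, 7, 8, 0, 15, 3, 13, 9, 12, 16, 17, 11]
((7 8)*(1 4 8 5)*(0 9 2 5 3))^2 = (0 2 1 8 3 9 5 4 7)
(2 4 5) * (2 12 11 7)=(2 4 5 12 11 7)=[0, 1, 4, 3, 5, 12, 6, 2, 8, 9, 10, 7, 11]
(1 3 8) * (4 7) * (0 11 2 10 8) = [11, 3, 10, 0, 7, 5, 6, 4, 1, 9, 8, 2] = (0 11 2 10 8 1 3)(4 7)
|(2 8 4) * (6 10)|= |(2 8 4)(6 10)|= 6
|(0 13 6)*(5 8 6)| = 5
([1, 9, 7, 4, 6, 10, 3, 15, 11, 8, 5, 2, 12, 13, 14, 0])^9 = [1, 9, 7, 3, 4, 10, 6, 15, 11, 8, 5, 2, 12, 13, 14, 0]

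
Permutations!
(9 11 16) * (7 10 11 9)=(7 10 11 16)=[0, 1, 2, 3, 4, 5, 6, 10, 8, 9, 11, 16, 12, 13, 14, 15, 7]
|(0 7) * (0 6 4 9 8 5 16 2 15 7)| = |(2 15 7 6 4 9 8 5 16)| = 9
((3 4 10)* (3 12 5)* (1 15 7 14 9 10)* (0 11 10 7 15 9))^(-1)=((15)(0 11 10 12 5 3 4 1 9 7 14))^(-1)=(15)(0 14 7 9 1 4 3 5 12 10 11)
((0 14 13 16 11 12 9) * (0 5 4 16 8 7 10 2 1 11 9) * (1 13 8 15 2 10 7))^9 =((0 14 8 1 11 12)(2 13 15)(4 16 9 5))^9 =(0 1)(4 16 9 5)(8 12)(11 14)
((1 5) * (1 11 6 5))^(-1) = (5 6 11)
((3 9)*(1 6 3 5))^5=(9)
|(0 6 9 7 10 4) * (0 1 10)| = |(0 6 9 7)(1 10 4)| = 12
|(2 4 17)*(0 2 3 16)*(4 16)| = |(0 2 16)(3 4 17)| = 3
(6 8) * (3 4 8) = [0, 1, 2, 4, 8, 5, 3, 7, 6] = (3 4 8 6)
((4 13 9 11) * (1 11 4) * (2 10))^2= (4 9 13)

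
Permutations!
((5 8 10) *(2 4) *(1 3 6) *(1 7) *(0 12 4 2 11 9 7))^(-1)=((0 12 4 11 9 7 1 3 6)(5 8 10))^(-1)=(0 6 3 1 7 9 11 4 12)(5 10 8)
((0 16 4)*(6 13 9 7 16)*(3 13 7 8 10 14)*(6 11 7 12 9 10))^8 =(0 16 11 4 7)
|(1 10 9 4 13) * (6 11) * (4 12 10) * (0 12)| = |(0 12 10 9)(1 4 13)(6 11)| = 12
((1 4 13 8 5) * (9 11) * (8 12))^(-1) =((1 4 13 12 8 5)(9 11))^(-1) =(1 5 8 12 13 4)(9 11)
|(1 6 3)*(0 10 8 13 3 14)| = |(0 10 8 13 3 1 6 14)| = 8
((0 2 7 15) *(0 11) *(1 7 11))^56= (0 11 2)(1 15 7)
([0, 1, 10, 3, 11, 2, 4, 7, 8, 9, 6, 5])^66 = [0, 1, 2, 3, 4, 5, 6, 7, 8, 9, 10, 11]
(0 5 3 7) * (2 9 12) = (0 5 3 7)(2 9 12) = [5, 1, 9, 7, 4, 3, 6, 0, 8, 12, 10, 11, 2]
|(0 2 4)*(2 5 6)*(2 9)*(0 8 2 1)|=15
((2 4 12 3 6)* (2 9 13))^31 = (2 3 13 12 9 4 6)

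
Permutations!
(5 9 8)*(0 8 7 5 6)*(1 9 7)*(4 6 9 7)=(0 8 9 1 7 5 4 6)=[8, 7, 2, 3, 6, 4, 0, 5, 9, 1]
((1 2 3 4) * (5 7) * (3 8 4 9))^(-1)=(1 4 8 2)(3 9)(5 7)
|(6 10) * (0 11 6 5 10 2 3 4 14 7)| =|(0 11 6 2 3 4 14 7)(5 10)| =8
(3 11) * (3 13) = (3 11 13) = [0, 1, 2, 11, 4, 5, 6, 7, 8, 9, 10, 13, 12, 3]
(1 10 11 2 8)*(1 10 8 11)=(1 8 10)(2 11)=[0, 8, 11, 3, 4, 5, 6, 7, 10, 9, 1, 2]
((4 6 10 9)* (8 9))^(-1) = (4 9 8 10 6)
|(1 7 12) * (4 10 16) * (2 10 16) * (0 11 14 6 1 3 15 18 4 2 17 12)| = |(0 11 14 6 1 7)(2 10 17 12 3 15 18 4 16)| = 18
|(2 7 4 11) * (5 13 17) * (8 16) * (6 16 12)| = 12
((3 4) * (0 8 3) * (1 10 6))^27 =(10)(0 4 3 8)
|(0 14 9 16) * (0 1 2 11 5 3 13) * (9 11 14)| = |(0 9 16 1 2 14 11 5 3 13)| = 10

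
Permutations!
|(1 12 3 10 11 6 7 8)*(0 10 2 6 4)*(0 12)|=|(0 10 11 4 12 3 2 6 7 8 1)|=11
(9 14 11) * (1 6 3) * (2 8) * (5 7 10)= (1 6 3)(2 8)(5 7 10)(9 14 11)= [0, 6, 8, 1, 4, 7, 3, 10, 2, 14, 5, 9, 12, 13, 11]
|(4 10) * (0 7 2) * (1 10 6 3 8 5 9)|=24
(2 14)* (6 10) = (2 14)(6 10) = [0, 1, 14, 3, 4, 5, 10, 7, 8, 9, 6, 11, 12, 13, 2]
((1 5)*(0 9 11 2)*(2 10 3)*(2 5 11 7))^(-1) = (0 2 7 9)(1 5 3 10 11)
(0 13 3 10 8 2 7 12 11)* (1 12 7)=(0 13 3 10 8 2 1 12 11)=[13, 12, 1, 10, 4, 5, 6, 7, 2, 9, 8, 0, 11, 3]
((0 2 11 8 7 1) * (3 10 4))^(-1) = ((0 2 11 8 7 1)(3 10 4))^(-1) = (0 1 7 8 11 2)(3 4 10)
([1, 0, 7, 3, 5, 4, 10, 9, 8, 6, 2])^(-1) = [1, 0, 10, 3, 5, 4, 9, 2, 8, 7, 6]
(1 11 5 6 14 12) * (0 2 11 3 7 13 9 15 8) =(0 2 11 5 6 14 12 1 3 7 13 9 15 8) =[2, 3, 11, 7, 4, 6, 14, 13, 0, 15, 10, 5, 1, 9, 12, 8]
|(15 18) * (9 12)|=2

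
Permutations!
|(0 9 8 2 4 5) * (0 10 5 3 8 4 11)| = 14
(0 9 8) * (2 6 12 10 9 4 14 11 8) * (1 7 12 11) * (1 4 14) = (0 14 4 1 7 12 10 9 2 6 11 8) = [14, 7, 6, 3, 1, 5, 11, 12, 0, 2, 9, 8, 10, 13, 4]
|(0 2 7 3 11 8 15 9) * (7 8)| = |(0 2 8 15 9)(3 11 7)| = 15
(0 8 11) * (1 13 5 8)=(0 1 13 5 8 11)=[1, 13, 2, 3, 4, 8, 6, 7, 11, 9, 10, 0, 12, 5]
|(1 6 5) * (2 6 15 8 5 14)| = |(1 15 8 5)(2 6 14)| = 12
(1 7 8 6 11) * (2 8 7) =(1 2 8 6 11) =[0, 2, 8, 3, 4, 5, 11, 7, 6, 9, 10, 1]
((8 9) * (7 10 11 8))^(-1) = ((7 10 11 8 9))^(-1) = (7 9 8 11 10)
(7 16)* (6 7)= (6 7 16)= [0, 1, 2, 3, 4, 5, 7, 16, 8, 9, 10, 11, 12, 13, 14, 15, 6]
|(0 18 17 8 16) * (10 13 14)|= |(0 18 17 8 16)(10 13 14)|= 15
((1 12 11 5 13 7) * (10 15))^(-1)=((1 12 11 5 13 7)(10 15))^(-1)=(1 7 13 5 11 12)(10 15)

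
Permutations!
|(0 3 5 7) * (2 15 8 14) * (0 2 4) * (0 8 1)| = 21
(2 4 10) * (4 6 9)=(2 6 9 4 10)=[0, 1, 6, 3, 10, 5, 9, 7, 8, 4, 2]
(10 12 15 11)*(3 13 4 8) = (3 13 4 8)(10 12 15 11) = [0, 1, 2, 13, 8, 5, 6, 7, 3, 9, 12, 10, 15, 4, 14, 11]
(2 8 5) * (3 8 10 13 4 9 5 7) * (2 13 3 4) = (2 10 3 8 7 4 9 5 13) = [0, 1, 10, 8, 9, 13, 6, 4, 7, 5, 3, 11, 12, 2]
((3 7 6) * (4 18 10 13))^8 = (18)(3 6 7)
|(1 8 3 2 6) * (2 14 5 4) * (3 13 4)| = 6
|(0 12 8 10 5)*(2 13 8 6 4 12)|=6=|(0 2 13 8 10 5)(4 12 6)|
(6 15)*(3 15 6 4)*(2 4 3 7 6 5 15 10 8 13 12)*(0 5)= (0 5 15 3 10 8 13 12 2 4 7 6)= [5, 1, 4, 10, 7, 15, 0, 6, 13, 9, 8, 11, 2, 12, 14, 3]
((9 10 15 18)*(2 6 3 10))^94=(2 10 9 3 18 6 15)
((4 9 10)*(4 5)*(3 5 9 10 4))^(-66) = ((3 5)(4 10 9))^(-66) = (10)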